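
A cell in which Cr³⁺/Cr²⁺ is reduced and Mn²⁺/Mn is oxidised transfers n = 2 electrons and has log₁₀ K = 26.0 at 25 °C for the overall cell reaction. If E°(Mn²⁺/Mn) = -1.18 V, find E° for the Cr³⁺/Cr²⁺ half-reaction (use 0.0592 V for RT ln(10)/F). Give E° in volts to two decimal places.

E°cell = (0.0592/n)·log K = (0.0592/2)(26.0) = +0.770 V.
Since Cr³⁺/Cr²⁺ is the cathode and Mn²⁺/Mn the anode, E°cell = E°(Cr³⁺/Cr²⁺) − E°(Mn²⁺/Mn).
So E°(Cr³⁺/Cr²⁺) = E°cell + E°(Mn²⁺/Mn) = +0.770 + (-1.18) = -0.41 V.

-0.41 V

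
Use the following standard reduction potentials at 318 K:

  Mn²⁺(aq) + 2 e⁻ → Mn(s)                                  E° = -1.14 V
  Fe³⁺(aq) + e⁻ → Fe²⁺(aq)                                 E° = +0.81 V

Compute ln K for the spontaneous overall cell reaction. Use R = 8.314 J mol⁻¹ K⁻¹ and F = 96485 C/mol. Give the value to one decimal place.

142.3

Cathode: Fe³⁺/Fe²⁺; anode: Mn²⁺/Mn. E°cell = (+0.81) − (-1.14) = +1.95 V, with n = 2.
ΔG° = −nFE° = −RT ln K, so ln K = nFE°/(RT) = (2)(96485)(+1.95) / ((8.314)(318)) = 142.327.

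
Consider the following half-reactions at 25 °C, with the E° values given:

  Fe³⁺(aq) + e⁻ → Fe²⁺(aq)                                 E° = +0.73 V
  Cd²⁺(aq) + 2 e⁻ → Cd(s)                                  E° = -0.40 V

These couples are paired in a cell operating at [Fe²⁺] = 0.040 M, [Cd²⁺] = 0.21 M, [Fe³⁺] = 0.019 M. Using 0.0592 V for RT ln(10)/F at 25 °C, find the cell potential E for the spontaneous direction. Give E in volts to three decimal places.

Fe³⁺/Fe²⁺ is the cathode (higher E°), Cd²⁺/Cd the anode: E°cell = +0.73 − (-0.40) = +1.13 V, n = 2.
Overall: 2 Fe³⁺(aq) + Cd(s) → 2 Fe²⁺(aq) + Cd²⁺(aq)
Q = [Fe²⁺]^2·[Cd²⁺] / ([Fe³⁺]^2); log Q = -0.031.
E = E° − (0.0592/n) log Q = +1.13 − (0.0592/2)(-0.031) = +1.131 V.

+1.131 V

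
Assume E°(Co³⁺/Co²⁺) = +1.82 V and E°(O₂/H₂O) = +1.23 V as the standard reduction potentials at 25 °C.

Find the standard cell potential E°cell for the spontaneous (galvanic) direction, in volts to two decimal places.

+0.59 V

The Co³⁺/Co²⁺ couple has the higher reduction potential, so it is the cathode; O₂/H₂O is oxidised at the anode.
E°cell = E°(cathode) − E°(anode) = (+1.82) − (+1.23) = +0.59 V.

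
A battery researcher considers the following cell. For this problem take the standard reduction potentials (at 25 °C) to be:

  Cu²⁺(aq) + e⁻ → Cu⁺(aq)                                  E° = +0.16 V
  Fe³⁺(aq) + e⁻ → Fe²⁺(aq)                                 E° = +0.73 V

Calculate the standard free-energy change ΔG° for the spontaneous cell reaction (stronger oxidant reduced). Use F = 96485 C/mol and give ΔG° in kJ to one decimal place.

-55.0 kJ

Fe³⁺/Fe²⁺ (E° = +0.73 V) is the cathode; Cu²⁺/Cu⁺ (E° = +0.16 V) is the anode, so E°cell = +0.57 V.
Balancing electrons gives n = 1 (lcm of 1 and 1).
ΔG° = −nFE° = −(1)(96485)(+0.57) = -54,996 J = -55.0 kJ.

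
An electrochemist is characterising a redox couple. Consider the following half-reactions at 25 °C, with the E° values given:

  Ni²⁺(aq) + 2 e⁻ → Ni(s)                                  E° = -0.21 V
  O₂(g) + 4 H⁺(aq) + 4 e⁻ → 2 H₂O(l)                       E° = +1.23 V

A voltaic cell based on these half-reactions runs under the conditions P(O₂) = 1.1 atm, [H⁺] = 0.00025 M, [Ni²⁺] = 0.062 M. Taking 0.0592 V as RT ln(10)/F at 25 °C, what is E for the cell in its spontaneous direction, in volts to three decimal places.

O₂/H₂O is the cathode (higher E°), Ni²⁺/Ni the anode: E°cell = +1.23 − (-0.21) = +1.44 V, n = 4.
Overall: O₂(g) + 4 H⁺(aq) + 2 Ni(s) → 2 H₂O(l) + 2 Ni²⁺(aq)
Q = [Ni²⁺]^2 / (P(O₂)·[H⁺]^4); log Q = 11.952.
E = E° − (0.0592/n) log Q = +1.44 − (0.0592/4)(11.952) = +1.263 V.

+1.263 V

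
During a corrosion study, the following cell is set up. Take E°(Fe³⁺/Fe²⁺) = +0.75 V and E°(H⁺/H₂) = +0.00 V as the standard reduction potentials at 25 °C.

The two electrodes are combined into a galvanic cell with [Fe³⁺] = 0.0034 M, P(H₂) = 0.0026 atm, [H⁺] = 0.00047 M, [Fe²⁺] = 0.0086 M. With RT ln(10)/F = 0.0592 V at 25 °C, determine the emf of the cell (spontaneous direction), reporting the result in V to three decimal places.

+0.847 V

Fe³⁺/Fe²⁺ is the cathode (higher E°), H⁺/H₂ the anode: E°cell = +0.75 − (+0.00) = +0.75 V, n = 2.
Overall: 2 Fe³⁺(aq) + H₂(g) → 2 Fe²⁺(aq) + 2 H⁺(aq)
Q = [Fe²⁺]^2·[H⁺]^2 / ([Fe³⁺]^2·P(H₂)); log Q = -3.265.
E = E° − (0.0592/n) log Q = +0.75 − (0.0592/2)(-3.265) = +0.847 V.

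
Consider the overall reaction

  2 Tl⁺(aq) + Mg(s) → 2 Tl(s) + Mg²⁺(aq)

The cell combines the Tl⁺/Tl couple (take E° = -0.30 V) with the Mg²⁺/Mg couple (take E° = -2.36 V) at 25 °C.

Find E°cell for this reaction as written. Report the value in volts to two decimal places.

+2.06 V

The Tl⁺/Tl couple has the higher reduction potential, so it is the cathode; Mg²⁺/Mg is oxidised at the anode.
E°cell = E°(cathode) − E°(anode) = (-0.30) − (-2.36) = +2.06 V.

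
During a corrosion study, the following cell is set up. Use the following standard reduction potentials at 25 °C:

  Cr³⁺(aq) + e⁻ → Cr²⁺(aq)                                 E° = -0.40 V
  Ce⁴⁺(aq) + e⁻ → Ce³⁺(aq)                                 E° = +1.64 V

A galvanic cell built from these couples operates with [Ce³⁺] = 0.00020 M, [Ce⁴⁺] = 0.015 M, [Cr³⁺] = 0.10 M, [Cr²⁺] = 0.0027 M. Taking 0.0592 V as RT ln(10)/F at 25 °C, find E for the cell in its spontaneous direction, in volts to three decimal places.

+2.058 V

Ce⁴⁺/Ce³⁺ is the cathode (higher E°), Cr³⁺/Cr²⁺ the anode: E°cell = +1.64 − (-0.40) = +2.04 V, n = 1.
Overall: Ce⁴⁺(aq) + Cr²⁺(aq) → Ce³⁺(aq) + Cr³⁺(aq)
Q = [Ce³⁺]·[Cr³⁺] / ([Ce⁴⁺]·[Cr²⁺]); log Q = -0.306.
E = E° − (0.0592/n) log Q = +2.04 − (0.0592/1)(-0.306) = +2.058 V.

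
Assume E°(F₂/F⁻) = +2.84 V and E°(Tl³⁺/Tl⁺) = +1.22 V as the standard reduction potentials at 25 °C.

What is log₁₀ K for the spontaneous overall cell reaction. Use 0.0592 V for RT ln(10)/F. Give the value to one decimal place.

54.7

Cathode: F₂/F⁻; anode: Tl³⁺/Tl⁺. E°cell = +1.62 V, n = 2.
log K = nE°cell / 0.0592 = (2)(+1.62) / 0.0592 = 54.7.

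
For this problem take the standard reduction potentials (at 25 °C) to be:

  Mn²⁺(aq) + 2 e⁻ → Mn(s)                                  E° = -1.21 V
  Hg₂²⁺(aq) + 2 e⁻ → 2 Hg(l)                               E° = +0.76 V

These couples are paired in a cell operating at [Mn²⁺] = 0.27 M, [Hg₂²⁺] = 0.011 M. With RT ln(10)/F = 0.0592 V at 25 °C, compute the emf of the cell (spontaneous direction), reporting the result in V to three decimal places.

Hg₂²⁺/Hg is the cathode (higher E°), Mn²⁺/Mn the anode: E°cell = +0.76 − (-1.21) = +1.97 V, n = 2.
Overall: Hg₂²⁺(aq) + Mn(s) → 2 Hg(l) + Mn²⁺(aq)
Q = [Mn²⁺] / ([Hg₂²⁺]); log Q = 1.390.
E = E° − (0.0592/n) log Q = +1.97 − (0.0592/2)(1.390) = +1.929 V.

+1.929 V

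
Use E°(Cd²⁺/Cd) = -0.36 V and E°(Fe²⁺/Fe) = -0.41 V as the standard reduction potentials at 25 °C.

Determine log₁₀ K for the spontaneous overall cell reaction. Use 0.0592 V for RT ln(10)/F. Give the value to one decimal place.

Cathode: Cd²⁺/Cd; anode: Fe²⁺/Fe. E°cell = +0.05 V, n = 2.
log K = nE°cell / 0.0592 = (2)(+0.05) / 0.0592 = 1.7.

1.7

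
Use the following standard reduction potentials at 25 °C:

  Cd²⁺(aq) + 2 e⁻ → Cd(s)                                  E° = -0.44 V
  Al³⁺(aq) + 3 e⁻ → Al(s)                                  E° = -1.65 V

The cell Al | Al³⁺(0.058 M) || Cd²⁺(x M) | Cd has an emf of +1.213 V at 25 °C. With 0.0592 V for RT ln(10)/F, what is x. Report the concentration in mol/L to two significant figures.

0.19 M

Cd²⁺/Cd is the cathode, Al³⁺/Al the anode: E°cell = +1.21 V, n = 6.
Overall reaction: 3 Cd²⁺(aq) + 2 Al(s) → 3 Cd(s) + 2 Al³⁺(aq); Q = [Al³⁺]^2/[Cd²⁺]^3.
From E = E° − (0.0592/n) log Q: log Q = (E° − E)·n/0.0592 = (+1.21 − (+1.213))·6/0.0592 = -0.3041.
So 3·log[Cd²⁺] = 2·log(0.058) − log Q = -2.4731 − (-0.3041) = -2.1690; log[Cd²⁺] = -2.1690 / 3 = -0.7230; [Cd²⁺] = 10^(-0.7230) ≈ 0.19 M.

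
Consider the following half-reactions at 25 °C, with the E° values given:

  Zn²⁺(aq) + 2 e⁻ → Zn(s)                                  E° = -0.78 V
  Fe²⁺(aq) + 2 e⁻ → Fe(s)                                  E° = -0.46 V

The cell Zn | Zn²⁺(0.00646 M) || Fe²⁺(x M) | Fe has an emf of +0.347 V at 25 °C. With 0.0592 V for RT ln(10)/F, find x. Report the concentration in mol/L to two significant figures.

0.053 M

Fe²⁺/Fe is the cathode, Zn²⁺/Zn the anode: E°cell = +0.32 V, n = 2.
Overall reaction: Fe²⁺(aq) + Zn(s) → Fe(s) + Zn²⁺(aq); Q = [Zn²⁺]^1/[Fe²⁺]^1.
From E = E° − (0.0592/n) log Q: log Q = (E° − E)·n/0.0592 = (+0.32 − (+0.347))·2/0.0592 = -0.9122.
So 1·log[Fe²⁺] = 1·log(0.00646) − log Q = -2.1898 − (-0.9122) = -1.2776; [Fe²⁺] = 10^(-1.2776) ≈ 0.053 M.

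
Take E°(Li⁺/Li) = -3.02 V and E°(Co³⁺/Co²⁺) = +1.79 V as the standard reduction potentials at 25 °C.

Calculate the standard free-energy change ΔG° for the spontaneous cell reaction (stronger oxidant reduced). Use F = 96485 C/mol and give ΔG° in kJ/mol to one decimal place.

Co³⁺/Co²⁺ (E° = +1.79 V) is the cathode; Li⁺/Li (E° = -3.02 V) is the anode, so E°cell = +4.81 V.
Balancing electrons gives n = 1 (lcm of 1 and 1).
ΔG° = −nFE° = −(1)(96485)(+4.81) = -464,093 J = -464.1 kJ/mol.

-464.1 kJ/mol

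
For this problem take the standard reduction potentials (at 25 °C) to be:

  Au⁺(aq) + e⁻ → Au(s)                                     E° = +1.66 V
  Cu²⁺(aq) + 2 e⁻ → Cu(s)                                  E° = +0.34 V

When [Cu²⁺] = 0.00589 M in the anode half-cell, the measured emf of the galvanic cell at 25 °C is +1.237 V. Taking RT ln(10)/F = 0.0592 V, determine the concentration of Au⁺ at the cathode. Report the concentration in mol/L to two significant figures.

Au⁺/Au is the cathode, Cu²⁺/Cu the anode: E°cell = +1.32 V, n = 2.
Overall reaction: 2 Au⁺(aq) + Cu(s) → 2 Au(s) + Cu²⁺(aq); Q = [Cu²⁺]^1/[Au⁺]^2.
From E = E° − (0.0592/n) log Q: log Q = (E° − E)·n/0.0592 = (+1.32 − (+1.237))·2/0.0592 = 2.8041.
So 2·log[Au⁺] = 1·log(0.00589) − log Q = -2.2299 − (2.8041) = -5.0340; log[Au⁺] = -5.0340 / 2 = -2.5170; [Au⁺] = 10^(-2.5170) ≈ 0.0030 M.

0.0030 M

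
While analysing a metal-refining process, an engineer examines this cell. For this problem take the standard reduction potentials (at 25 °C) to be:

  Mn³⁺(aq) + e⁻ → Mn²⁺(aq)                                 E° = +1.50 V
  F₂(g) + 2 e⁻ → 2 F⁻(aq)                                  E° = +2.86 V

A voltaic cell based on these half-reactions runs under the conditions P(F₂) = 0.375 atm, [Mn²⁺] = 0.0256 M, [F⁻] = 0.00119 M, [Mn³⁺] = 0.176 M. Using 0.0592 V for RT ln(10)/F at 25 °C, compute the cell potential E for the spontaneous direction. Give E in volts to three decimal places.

+1.471 V

F₂/F⁻ is the cathode (higher E°), Mn³⁺/Mn²⁺ the anode: E°cell = +2.86 − (+1.50) = +1.36 V, n = 2.
Overall: F₂(g) + 2 Mn²⁺(aq) → 2 F⁻(aq) + 2 Mn³⁺(aq)
Q = [F⁻]^2·[Mn³⁺]^2 / (P(F₂)·[Mn²⁺]^2); log Q = -3.748.
E = E° − (0.0592/n) log Q = +1.36 − (0.0592/2)(-3.748) = +1.471 V.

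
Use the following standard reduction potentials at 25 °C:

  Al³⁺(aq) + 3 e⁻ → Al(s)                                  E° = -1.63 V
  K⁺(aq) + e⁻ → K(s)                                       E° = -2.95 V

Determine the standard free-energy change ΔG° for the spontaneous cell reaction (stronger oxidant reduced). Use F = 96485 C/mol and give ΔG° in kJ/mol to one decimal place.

-382.1 kJ/mol

Al³⁺/Al (E° = -1.63 V) is the cathode; K⁺/K (E° = -2.95 V) is the anode, so E°cell = +1.32 V.
Balancing electrons gives n = 3 (lcm of 3 and 1).
ΔG° = −nFE° = −(3)(96485)(+1.32) = -382,081 J = -382.1 kJ/mol.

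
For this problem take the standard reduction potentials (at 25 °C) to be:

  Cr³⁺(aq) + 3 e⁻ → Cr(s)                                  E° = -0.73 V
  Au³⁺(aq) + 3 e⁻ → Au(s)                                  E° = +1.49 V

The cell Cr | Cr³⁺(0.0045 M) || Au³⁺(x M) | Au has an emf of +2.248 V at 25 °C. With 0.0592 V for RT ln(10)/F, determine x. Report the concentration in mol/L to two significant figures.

Au³⁺/Au is the cathode, Cr³⁺/Cr the anode: E°cell = +2.22 V, n = 3.
Overall reaction: Au³⁺(aq) + Cr(s) → Au(s) + Cr³⁺(aq); Q = [Cr³⁺]^1/[Au³⁺]^1.
From E = E° − (0.0592/n) log Q: log Q = (E° − E)·n/0.0592 = (+2.22 − (+2.248))·3/0.0592 = -1.4189.
So 1·log[Au³⁺] = 1·log(0.0045) − log Q = -2.3468 − (-1.4189) = -0.9279; [Au³⁺] = 10^(-0.9279) ≈ 0.12 M.

0.12 M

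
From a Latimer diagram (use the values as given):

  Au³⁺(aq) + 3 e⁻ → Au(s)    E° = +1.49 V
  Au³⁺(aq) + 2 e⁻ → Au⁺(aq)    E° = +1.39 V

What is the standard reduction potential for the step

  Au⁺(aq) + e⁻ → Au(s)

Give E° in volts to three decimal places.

Sequential free energies add, so n₃E°₃ = n₁E°₁ + n₂E°₂.
With n₃ = 3, and the known step contributing 2×(+1.39) V, the unknown satisfies 1·E° = 3×(+1.49) − 2×(+1.39) = +1.690.
E° = +1.690 / 1 = +1.690 V.

+1.690 V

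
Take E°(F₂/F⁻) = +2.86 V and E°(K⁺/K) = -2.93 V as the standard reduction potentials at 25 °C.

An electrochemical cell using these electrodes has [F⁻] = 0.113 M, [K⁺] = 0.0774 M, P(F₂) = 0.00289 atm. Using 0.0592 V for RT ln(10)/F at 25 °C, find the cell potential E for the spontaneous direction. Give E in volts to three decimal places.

F₂/F⁻ is the cathode (higher E°), K⁺/K the anode: E°cell = +2.86 − (-2.93) = +5.79 V, n = 2.
Overall: F₂(g) + 2 K(s) → 2 F⁻(aq) + 2 K⁺(aq)
Q = [F⁻]^2·[K⁺]^2 / (P(F₂)); log Q = -1.577.
E = E° − (0.0592/n) log Q = +5.79 − (0.0592/2)(-1.577) = +5.837 V.

+5.837 V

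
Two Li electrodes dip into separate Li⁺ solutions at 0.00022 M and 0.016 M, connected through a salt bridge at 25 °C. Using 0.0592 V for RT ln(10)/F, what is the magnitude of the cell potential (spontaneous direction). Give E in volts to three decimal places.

For a concentration cell E°cell = 0. The 0.016 M side is the cathode (reduction is favoured where [Li⁺] is higher).
With n = 1, E = −(0.0592/1) log([Li⁺]ₐₙ/[Li⁺]꜀ₐₜ) = −(0.0592/1) log(0.00022/0.016) = −(0.0592/1)(-1.862) = +0.110 V.

+0.110 V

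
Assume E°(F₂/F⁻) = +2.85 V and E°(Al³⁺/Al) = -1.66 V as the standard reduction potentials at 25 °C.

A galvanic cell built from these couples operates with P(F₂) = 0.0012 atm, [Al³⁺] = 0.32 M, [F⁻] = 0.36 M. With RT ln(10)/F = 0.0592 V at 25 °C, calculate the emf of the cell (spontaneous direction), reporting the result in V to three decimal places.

+4.460 V

F₂/F⁻ is the cathode (higher E°), Al³⁺/Al the anode: E°cell = +2.85 − (-1.66) = +4.51 V, n = 6.
Overall: 3 F₂(g) + 2 Al(s) → 6 F⁻(aq) + 2 Al³⁺(aq)
Q = [F⁻]^6·[Al³⁺]^2 / (P(F₂)^3); log Q = 5.111.
E = E° − (0.0592/n) log Q = +4.51 − (0.0592/6)(5.111) = +4.460 V.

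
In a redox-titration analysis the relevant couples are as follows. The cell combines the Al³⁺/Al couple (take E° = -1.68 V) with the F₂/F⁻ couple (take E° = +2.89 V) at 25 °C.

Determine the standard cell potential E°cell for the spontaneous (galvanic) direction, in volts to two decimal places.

The F₂/F⁻ couple has the higher reduction potential, so it is the cathode; Al³⁺/Al is oxidised at the anode.
E°cell = E°(cathode) − E°(anode) = (+2.89) − (-1.68) = +4.57 V.
Since E°cell > 0, the reaction is spontaneous under standard conditions.

+4.57 V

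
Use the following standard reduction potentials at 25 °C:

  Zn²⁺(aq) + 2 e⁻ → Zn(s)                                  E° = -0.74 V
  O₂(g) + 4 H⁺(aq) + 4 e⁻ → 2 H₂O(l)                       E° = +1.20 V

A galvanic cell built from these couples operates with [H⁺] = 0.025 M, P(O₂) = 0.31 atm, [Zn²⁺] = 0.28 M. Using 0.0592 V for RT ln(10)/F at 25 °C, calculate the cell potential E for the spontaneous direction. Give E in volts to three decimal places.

O₂/H₂O is the cathode (higher E°), Zn²⁺/Zn the anode: E°cell = +1.20 − (-0.74) = +1.94 V, n = 4.
Overall: O₂(g) + 4 H⁺(aq) + 2 Zn(s) → 2 H₂O(l) + 2 Zn²⁺(aq)
Q = [Zn²⁺]^2 / (P(O₂)·[H⁺]^4); log Q = 5.811.
E = E° − (0.0592/n) log Q = +1.94 − (0.0592/4)(5.811) = +1.854 V.

+1.854 V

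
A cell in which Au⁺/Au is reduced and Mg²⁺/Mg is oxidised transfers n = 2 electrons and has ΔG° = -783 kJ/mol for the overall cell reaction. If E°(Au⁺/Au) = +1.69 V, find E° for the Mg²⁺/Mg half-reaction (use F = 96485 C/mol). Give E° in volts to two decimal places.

-2.37 V

E°cell = −ΔG°/(nF) = −(-783×10³)/((2)(96485)) = +4.058 V.
Since Au⁺/Au is the cathode and Mg²⁺/Mg the anode, E°cell = E°(Au⁺/Au) − E°(Mg²⁺/Mg).
So E°(Mg²⁺/Mg) = E°(Au⁺/Au) − E°cell = (+1.69) − (+4.058) = -2.37 V.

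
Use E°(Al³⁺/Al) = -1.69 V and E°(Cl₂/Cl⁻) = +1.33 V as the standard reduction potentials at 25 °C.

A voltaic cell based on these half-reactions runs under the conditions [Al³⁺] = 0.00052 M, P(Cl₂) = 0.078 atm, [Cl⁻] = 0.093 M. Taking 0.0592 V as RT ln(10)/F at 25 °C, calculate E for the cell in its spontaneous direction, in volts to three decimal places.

+3.113 V

Cl₂/Cl⁻ is the cathode (higher E°), Al³⁺/Al the anode: E°cell = +1.33 − (-1.69) = +3.02 V, n = 6.
Overall: 3 Cl₂(g) + 2 Al(s) → 6 Cl⁻(aq) + 2 Al³⁺(aq)
Q = [Cl⁻]^6·[Al³⁺]^2 / (P(Cl₂)^3); log Q = -9.433.
E = E° − (0.0592/n) log Q = +3.02 − (0.0592/6)(-9.433) = +3.113 V.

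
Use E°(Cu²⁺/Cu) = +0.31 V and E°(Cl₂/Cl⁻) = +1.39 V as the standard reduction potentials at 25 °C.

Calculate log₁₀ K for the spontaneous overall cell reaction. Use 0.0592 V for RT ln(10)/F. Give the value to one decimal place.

Cathode: Cl₂/Cl⁻; anode: Cu²⁺/Cu. E°cell = +1.08 V, n = 2.
log K = nE°cell / 0.0592 = (2)(+1.08) / 0.0592 = 36.5.

36.5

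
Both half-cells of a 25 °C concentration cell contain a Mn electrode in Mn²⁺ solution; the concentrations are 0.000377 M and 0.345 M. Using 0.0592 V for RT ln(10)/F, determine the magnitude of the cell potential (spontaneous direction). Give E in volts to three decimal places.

+0.088 V

For a concentration cell E°cell = 0. The 0.345 M side is the cathode (reduction is favoured where [Mn²⁺] is higher).
With n = 2, E = −(0.0592/2) log([Mn²⁺]ₐₙ/[Mn²⁺]꜀ₐₜ) = −(0.0592/2) log(0.000377/0.345) = −(0.0592/2)(-2.961) = +0.088 V.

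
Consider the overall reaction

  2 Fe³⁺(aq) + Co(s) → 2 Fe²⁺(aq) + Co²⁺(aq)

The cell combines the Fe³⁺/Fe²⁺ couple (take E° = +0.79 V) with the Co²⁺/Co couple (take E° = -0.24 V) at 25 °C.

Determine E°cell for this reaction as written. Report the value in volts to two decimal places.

+1.03 V

The Fe³⁺/Fe²⁺ couple has the higher reduction potential, so it is the cathode; Co²⁺/Co is oxidised at the anode.
E°cell = E°(cathode) − E°(anode) = (+0.79) − (-0.24) = +1.03 V.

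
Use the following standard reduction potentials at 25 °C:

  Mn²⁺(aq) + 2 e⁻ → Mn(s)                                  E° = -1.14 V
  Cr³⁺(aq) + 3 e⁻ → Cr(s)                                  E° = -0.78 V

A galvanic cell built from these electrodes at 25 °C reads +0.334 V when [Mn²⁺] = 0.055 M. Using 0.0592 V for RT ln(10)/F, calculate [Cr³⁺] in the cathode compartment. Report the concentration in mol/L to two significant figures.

Cr³⁺/Cr is the cathode, Mn²⁺/Mn the anode: E°cell = +0.36 V, n = 6.
Overall reaction: 2 Cr³⁺(aq) + 3 Mn(s) → 2 Cr(s) + 3 Mn²⁺(aq); Q = [Mn²⁺]^3/[Cr³⁺]^2.
From E = E° − (0.0592/n) log Q: log Q = (E° − E)·n/0.0592 = (+0.36 − (+0.334))·6/0.0592 = 2.6351.
So 2·log[Cr³⁺] = 3·log(0.055) − log Q = -3.7789 − (2.6351) = -6.4140; log[Cr³⁺] = -6.4140 / 2 = -3.2070; [Cr³⁺] = 10^(-3.2070) ≈ 0.00062 M.

0.00062 M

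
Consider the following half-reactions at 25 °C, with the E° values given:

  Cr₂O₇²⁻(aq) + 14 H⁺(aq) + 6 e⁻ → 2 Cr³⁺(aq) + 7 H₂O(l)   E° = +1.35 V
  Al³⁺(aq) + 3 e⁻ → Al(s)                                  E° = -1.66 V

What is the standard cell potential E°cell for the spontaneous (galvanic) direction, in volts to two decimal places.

The Cr₂O₇²⁻/Cr³⁺ couple has the higher reduction potential, so it is the cathode; Al³⁺/Al is oxidised at the anode.
E°cell = E°(cathode) − E°(anode) = (+1.35) − (-1.66) = +3.01 V.

+3.01 V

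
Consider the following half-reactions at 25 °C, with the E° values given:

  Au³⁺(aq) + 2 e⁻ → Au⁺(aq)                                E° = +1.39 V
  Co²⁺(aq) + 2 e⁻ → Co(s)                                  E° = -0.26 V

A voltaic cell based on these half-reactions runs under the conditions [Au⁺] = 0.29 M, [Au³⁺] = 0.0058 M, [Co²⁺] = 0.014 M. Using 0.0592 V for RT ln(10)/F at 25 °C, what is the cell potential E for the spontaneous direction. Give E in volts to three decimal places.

+1.655 V

Au³⁺/Au⁺ is the cathode (higher E°), Co²⁺/Co the anode: E°cell = +1.39 − (-0.26) = +1.65 V, n = 2.
Overall: Au³⁺(aq) + Co(s) → Au⁺(aq) + Co²⁺(aq)
Q = [Au⁺]·[Co²⁺] / ([Au³⁺]); log Q = -0.155.
E = E° − (0.0592/n) log Q = +1.65 − (0.0592/2)(-0.155) = +1.655 V.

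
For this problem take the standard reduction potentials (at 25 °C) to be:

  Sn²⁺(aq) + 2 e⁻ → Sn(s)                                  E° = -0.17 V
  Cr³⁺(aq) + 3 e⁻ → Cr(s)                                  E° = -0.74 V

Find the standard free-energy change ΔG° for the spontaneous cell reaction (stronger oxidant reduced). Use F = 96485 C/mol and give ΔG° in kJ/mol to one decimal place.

-330.0 kJ/mol

Sn²⁺/Sn (E° = -0.17 V) is the cathode; Cr³⁺/Cr (E° = -0.74 V) is the anode, so E°cell = +0.57 V.
Balancing electrons gives n = 6 (lcm of 2 and 3).
ΔG° = −nFE° = −(6)(96485)(+0.57) = -329,979 J = -330.0 kJ/mol.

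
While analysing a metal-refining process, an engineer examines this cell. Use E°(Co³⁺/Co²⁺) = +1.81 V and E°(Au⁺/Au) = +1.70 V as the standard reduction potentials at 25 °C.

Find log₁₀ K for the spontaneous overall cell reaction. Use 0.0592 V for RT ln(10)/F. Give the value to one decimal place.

1.9

Cathode: Co³⁺/Co²⁺; anode: Au⁺/Au. E°cell = +0.11 V, n = 1.
log K = nE°cell / 0.0592 = (1)(+0.11) / 0.0592 = 1.9.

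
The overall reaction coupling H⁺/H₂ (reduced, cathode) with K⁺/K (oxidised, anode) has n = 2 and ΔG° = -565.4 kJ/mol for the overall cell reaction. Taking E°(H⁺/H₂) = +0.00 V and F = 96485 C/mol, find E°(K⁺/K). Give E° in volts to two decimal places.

E°cell = −ΔG°/(nF) = −(-565.4×10³)/((2)(96485)) = +2.930 V.
Since H⁺/H₂ is the cathode and K⁺/K the anode, E°cell = E°(H⁺/H₂) − E°(K⁺/K).
So E°(K⁺/K) = E°(H⁺/H₂) − E°cell = (+0.00) − (+2.930) = -2.93 V.

-2.93 V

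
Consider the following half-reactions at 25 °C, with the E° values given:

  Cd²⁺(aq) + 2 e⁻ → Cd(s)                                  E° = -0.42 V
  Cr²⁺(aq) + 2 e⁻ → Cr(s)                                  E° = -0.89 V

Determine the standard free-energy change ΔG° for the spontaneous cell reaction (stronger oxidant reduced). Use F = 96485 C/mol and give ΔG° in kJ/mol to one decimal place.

Cd²⁺/Cd (E° = -0.42 V) is the cathode; Cr²⁺/Cr (E° = -0.89 V) is the anode, so E°cell = +0.47 V.
Balancing electrons gives n = 2 (lcm of 2 and 2).
ΔG° = −nFE° = −(2)(96485)(+0.47) = -90,696 J = -90.7 kJ/mol.

-90.7 kJ/mol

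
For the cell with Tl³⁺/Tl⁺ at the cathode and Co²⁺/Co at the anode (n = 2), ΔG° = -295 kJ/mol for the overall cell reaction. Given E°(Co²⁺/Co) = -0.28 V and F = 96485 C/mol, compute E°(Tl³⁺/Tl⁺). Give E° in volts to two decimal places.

+1.25 V

E°cell = −ΔG°/(nF) = −(-295×10³)/((2)(96485)) = +1.529 V.
Since Tl³⁺/Tl⁺ is the cathode and Co²⁺/Co the anode, E°cell = E°(Tl³⁺/Tl⁺) − E°(Co²⁺/Co).
So E°(Tl³⁺/Tl⁺) = E°cell + E°(Co²⁺/Co) = +1.529 + (-0.28) = +1.25 V.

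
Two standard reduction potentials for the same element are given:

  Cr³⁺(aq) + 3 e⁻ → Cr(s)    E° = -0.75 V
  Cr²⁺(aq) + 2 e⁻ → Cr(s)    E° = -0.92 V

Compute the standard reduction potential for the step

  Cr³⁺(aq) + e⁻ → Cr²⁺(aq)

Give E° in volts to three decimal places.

Sequential free energies add, so n₃E°₃ = n₁E°₁ + n₂E°₂.
With n₃ = 3, and the known step contributing 2×(-0.92) V, the unknown satisfies 1·E° = 3×(-0.75) − 2×(-0.92) = -0.410.
E° = -0.410 / 1 = -0.410 V.

-0.410 V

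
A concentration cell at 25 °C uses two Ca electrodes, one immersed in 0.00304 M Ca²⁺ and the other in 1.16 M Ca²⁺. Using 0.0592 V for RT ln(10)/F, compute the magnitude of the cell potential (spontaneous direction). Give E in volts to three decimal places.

For a concentration cell E°cell = 0. The 1.16 M side is the cathode (reduction is favoured where [Ca²⁺] is higher).
With n = 2, E = −(0.0592/2) log([Ca²⁺]ₐₙ/[Ca²⁺]꜀ₐₜ) = −(0.0592/2) log(0.00304/1.16) = −(0.0592/2)(-2.582) = +0.076 V.

+0.076 V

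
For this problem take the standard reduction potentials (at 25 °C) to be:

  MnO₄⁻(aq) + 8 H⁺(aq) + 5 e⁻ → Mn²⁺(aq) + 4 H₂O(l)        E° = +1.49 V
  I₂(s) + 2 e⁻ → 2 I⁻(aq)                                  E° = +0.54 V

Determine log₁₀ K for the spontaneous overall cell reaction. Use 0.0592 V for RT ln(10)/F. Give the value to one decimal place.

Cathode: MnO₄⁻/Mn²⁺; anode: I₂/I⁻. E°cell = +0.95 V, n = 10.
log K = nE°cell / 0.0592 = (10)(+0.95) / 0.0592 = 160.5.

160.5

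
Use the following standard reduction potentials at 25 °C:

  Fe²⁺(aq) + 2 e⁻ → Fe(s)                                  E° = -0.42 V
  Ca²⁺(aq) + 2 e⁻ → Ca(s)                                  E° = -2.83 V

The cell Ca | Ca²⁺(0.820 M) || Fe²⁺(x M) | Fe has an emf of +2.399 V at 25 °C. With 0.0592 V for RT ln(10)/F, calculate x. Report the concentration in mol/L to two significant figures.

0.35 M

Fe²⁺/Fe is the cathode, Ca²⁺/Ca the anode: E°cell = +2.41 V, n = 2.
Overall reaction: Fe²⁺(aq) + Ca(s) → Fe(s) + Ca²⁺(aq); Q = [Ca²⁺]^1/[Fe²⁺]^1.
From E = E° − (0.0592/n) log Q: log Q = (E° − E)·n/0.0592 = (+2.41 − (+2.399))·2/0.0592 = 0.3716.
So 1·log[Fe²⁺] = 1·log(0.82) − log Q = -0.0862 − (0.3716) = -0.4578; [Fe²⁺] = 10^(-0.4578) ≈ 0.35 M.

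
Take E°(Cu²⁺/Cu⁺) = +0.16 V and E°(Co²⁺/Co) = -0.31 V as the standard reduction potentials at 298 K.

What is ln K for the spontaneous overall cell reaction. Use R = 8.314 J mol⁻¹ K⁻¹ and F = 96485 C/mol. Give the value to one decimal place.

Cathode: Cu²⁺/Cu⁺; anode: Co²⁺/Co. E°cell = (+0.16) − (-0.31) = +0.47 V, with n = 2.
ΔG° = −nFE° = −RT ln K, so ln K = nFE°/(RT) = (2)(96485)(+0.47) / ((8.314)(298)) = 36.607.

36.6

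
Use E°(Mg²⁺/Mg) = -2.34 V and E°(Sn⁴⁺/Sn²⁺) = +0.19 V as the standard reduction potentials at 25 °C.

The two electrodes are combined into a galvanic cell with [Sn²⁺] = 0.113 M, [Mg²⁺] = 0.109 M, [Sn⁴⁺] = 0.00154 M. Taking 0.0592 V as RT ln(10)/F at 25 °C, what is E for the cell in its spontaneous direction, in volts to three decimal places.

+2.503 V

Sn⁴⁺/Sn²⁺ is the cathode (higher E°), Mg²⁺/Mg the anode: E°cell = +0.19 − (-2.34) = +2.53 V, n = 2.
Overall: Sn⁴⁺(aq) + Mg(s) → Sn²⁺(aq) + Mg²⁺(aq)
Q = [Sn²⁺]·[Mg²⁺] / ([Sn⁴⁺]); log Q = 0.903.
E = E° − (0.0592/n) log Q = +2.53 − (0.0592/2)(0.903) = +2.503 V.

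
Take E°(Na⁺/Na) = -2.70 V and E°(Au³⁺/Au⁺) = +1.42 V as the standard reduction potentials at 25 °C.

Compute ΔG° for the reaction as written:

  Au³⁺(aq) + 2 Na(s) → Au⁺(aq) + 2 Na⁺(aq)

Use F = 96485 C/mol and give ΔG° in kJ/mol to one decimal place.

-795.0 kJ/mol

As written, Au³⁺/Au⁺ is reduced (cathode) and Na⁺/Na is oxidised (anode), so E°cell = (+1.42) − (-2.70) = +4.12 V.
Balancing electrons gives n = 2.
ΔG° = −nFE° = −(2)(96485)(+4.12) = -795,036 J = -795.0 kJ/mol.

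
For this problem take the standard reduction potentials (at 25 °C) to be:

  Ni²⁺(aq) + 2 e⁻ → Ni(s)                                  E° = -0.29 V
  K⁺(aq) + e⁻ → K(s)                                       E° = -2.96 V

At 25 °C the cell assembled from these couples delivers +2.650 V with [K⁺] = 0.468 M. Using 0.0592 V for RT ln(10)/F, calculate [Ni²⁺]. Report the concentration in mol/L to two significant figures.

Ni²⁺/Ni is the cathode, K⁺/K the anode: E°cell = +2.67 V, n = 2.
Overall reaction: Ni²⁺(aq) + 2 K(s) → Ni(s) + 2 K⁺(aq); Q = [K⁺]^2/[Ni²⁺]^1.
From E = E° − (0.0592/n) log Q: log Q = (E° − E)·n/0.0592 = (+2.67 − (+2.650))·2/0.0592 = 0.6757.
So 1·log[Ni²⁺] = 2·log(0.468) − log Q = -0.6595 − (0.6757) = -1.3352; [Ni²⁺] = 10^(-1.3352) ≈ 0.046 M.

0.046 M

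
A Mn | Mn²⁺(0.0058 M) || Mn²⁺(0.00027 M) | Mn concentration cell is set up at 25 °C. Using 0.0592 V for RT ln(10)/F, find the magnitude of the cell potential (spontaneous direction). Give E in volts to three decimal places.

+0.039 V

For a concentration cell E°cell = 0. The 0.0058 M side is the cathode (reduction is favoured where [Mn²⁺] is higher).
With n = 2, E = −(0.0592/2) log([Mn²⁺]ₐₙ/[Mn²⁺]꜀ₐₜ) = −(0.0592/2) log(0.00027/0.0058) = −(0.0592/2)(-1.332) = +0.039 V.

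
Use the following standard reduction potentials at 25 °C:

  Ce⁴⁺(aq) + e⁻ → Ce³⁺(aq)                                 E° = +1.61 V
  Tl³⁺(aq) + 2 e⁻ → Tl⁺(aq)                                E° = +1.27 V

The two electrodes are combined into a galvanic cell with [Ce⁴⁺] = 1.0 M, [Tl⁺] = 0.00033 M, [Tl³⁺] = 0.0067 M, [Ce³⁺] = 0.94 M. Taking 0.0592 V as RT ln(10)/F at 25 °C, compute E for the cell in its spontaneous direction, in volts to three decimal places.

+0.303 V

Ce⁴⁺/Ce³⁺ is the cathode (higher E°), Tl³⁺/Tl⁺ the anode: E°cell = +1.61 − (+1.27) = +0.34 V, n = 2.
Overall: 2 Ce⁴⁺(aq) + Tl⁺(aq) → 2 Ce³⁺(aq) + Tl³⁺(aq)
Q = [Ce³⁺]^2·[Tl³⁺] / ([Ce⁴⁺]^2·[Tl⁺]); log Q = 1.254.
E = E° − (0.0592/n) log Q = +0.34 − (0.0592/2)(1.254) = +0.303 V.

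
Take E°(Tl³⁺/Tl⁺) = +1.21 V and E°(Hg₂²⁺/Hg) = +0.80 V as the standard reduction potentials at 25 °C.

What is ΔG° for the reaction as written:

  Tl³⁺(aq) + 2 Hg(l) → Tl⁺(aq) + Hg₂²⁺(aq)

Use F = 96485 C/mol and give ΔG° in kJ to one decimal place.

As written, Tl³⁺/Tl⁺ is reduced (cathode) and Hg₂²⁺/Hg is oxidised (anode), so E°cell = (+1.21) − (+0.80) = +0.41 V.
Balancing electrons gives n = 2.
ΔG° = −nFE° = −(2)(96485)(+0.41) = -79,118 J = -79.1 kJ.

-79.1 kJ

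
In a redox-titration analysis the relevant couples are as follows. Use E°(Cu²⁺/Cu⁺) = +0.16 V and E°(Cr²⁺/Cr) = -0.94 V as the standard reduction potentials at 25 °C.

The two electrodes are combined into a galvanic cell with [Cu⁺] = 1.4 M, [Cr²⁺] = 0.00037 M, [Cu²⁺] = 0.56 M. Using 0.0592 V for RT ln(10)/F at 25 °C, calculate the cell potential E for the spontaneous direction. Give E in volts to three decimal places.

Cu²⁺/Cu⁺ is the cathode (higher E°), Cr²⁺/Cr the anode: E°cell = +0.16 − (-0.94) = +1.10 V, n = 2.
Overall: 2 Cu²⁺(aq) + Cr(s) → 2 Cu⁺(aq) + Cr²⁺(aq)
Q = [Cu⁺]^2·[Cr²⁺] / ([Cu²⁺]^2); log Q = -2.636.
E = E° − (0.0592/n) log Q = +1.10 − (0.0592/2)(-2.636) = +1.178 V.

+1.178 V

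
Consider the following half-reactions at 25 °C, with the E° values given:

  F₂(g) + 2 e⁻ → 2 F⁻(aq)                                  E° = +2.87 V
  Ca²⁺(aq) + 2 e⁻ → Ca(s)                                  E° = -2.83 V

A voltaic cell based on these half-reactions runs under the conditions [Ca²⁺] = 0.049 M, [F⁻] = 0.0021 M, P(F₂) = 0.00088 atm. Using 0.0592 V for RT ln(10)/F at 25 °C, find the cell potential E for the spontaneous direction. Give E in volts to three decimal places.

F₂/F⁻ is the cathode (higher E°), Ca²⁺/Ca the anode: E°cell = +2.87 − (-2.83) = +5.70 V, n = 2.
Overall: F₂(g) + Ca(s) → 2 F⁻(aq) + Ca²⁺(aq)
Q = [F⁻]^2·[Ca²⁺] / (P(F₂)); log Q = -3.610.
E = E° − (0.0592/n) log Q = +5.70 − (0.0592/2)(-3.610) = +5.807 V.

+5.807 V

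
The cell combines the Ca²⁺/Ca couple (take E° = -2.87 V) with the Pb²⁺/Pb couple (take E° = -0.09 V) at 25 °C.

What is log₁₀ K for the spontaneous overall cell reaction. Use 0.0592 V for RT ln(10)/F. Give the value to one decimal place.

93.9

Cathode: Pb²⁺/Pb; anode: Ca²⁺/Ca. E°cell = +2.78 V, n = 2.
log K = nE°cell / 0.0592 = (2)(+2.78) / 0.0592 = 93.9.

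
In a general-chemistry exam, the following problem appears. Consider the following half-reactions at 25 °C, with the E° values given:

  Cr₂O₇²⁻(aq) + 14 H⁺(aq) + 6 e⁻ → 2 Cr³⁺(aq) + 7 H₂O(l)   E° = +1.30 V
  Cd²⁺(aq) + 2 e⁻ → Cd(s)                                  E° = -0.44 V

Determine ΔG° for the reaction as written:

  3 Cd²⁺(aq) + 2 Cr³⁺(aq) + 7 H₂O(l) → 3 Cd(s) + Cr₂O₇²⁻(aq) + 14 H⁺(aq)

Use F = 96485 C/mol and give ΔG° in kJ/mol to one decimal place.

+1007.3 kJ/mol

As written, Cd²⁺/Cd is reduced (cathode) and Cr₂O₇²⁻/Cr³⁺ is oxidised (anode), so E°cell = (-0.44) − (+1.30) = -1.74 V.
Balancing electrons gives n = 6.
ΔG° = −nFE° = −(6)(96485)(-1.74) = 1,007,303 J = +1007.3 kJ/mol.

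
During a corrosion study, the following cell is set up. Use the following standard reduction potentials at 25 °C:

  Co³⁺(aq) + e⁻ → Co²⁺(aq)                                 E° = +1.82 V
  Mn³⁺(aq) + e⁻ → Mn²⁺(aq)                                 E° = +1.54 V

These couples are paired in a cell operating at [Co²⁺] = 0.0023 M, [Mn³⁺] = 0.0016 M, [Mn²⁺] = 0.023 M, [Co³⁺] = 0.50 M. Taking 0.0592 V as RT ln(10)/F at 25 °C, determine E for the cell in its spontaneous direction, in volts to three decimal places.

Co³⁺/Co²⁺ is the cathode (higher E°), Mn³⁺/Mn²⁺ the anode: E°cell = +1.82 − (+1.54) = +0.28 V, n = 1.
Overall: Co³⁺(aq) + Mn²⁺(aq) → Co²⁺(aq) + Mn³⁺(aq)
Q = [Co²⁺]·[Mn³⁺] / ([Co³⁺]·[Mn²⁺]); log Q = -3.495.
E = E° − (0.0592/n) log Q = +0.28 − (0.0592/1)(-3.495) = +0.487 V.

+0.487 V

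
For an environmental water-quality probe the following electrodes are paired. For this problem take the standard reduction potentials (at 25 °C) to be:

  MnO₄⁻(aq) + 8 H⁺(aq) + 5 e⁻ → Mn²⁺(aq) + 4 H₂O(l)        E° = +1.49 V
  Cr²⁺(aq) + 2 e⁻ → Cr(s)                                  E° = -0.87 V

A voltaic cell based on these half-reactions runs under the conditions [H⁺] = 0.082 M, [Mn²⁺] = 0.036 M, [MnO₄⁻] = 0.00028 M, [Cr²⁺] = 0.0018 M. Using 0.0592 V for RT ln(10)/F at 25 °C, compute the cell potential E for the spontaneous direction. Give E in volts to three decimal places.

MnO₄⁻/Mn²⁺ is the cathode (higher E°), Cr²⁺/Cr the anode: E°cell = +1.49 − (-0.87) = +2.36 V, n = 10.
Overall: 2 MnO₄⁻(aq) + 16 H⁺(aq) + 5 Cr(s) → 2 Mn²⁺(aq) + 8 H₂O(l) + 5 Cr²⁺(aq)
Q = [Mn²⁺]^2·[Cr²⁺]^5 / ([MnO₄⁻]^2·[H⁺]^16); log Q = 7.874.
E = E° − (0.0592/n) log Q = +2.36 − (0.0592/10)(7.874) = +2.313 V.

+2.313 V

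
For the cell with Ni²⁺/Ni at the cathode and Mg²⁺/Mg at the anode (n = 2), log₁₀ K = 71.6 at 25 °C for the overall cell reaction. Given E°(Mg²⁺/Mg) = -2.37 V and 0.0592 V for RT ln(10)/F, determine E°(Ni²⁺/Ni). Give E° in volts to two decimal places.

E°cell = (0.0592/n)·log K = (0.0592/2)(71.6) = +2.119 V.
Since Ni²⁺/Ni is the cathode and Mg²⁺/Mg the anode, E°cell = E°(Ni²⁺/Ni) − E°(Mg²⁺/Mg).
So E°(Ni²⁺/Ni) = E°cell + E°(Mg²⁺/Mg) = +2.119 + (-2.37) = -0.25 V.

-0.25 V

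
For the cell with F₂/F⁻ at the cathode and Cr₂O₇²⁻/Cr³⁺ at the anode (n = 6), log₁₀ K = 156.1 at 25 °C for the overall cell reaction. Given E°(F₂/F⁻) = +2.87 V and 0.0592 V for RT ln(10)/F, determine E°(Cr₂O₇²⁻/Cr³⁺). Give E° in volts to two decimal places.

E°cell = (0.0592/n)·log K = (0.0592/6)(156.1) = +1.540 V.
Since F₂/F⁻ is the cathode and Cr₂O₇²⁻/Cr³⁺ the anode, E°cell = E°(F₂/F⁻) − E°(Cr₂O₇²⁻/Cr³⁺).
So E°(Cr₂O₇²⁻/Cr³⁺) = E°(F₂/F⁻) − E°cell = (+2.87) − (+1.540) = +1.33 V.

+1.33 V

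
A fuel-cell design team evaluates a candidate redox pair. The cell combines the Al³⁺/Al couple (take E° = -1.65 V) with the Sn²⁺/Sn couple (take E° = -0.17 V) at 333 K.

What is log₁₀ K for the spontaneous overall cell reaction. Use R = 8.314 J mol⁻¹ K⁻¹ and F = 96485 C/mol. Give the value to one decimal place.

Cathode: Sn²⁺/Sn; anode: Al³⁺/Al. E°cell = (-0.17) − (-1.65) = +1.48 V, with n = 6.
ΔG° = −nFE° = −RT ln K, so ln K = nFE°/(RT) = (6)(96485)(+1.48) / ((8.314)(333)) = 309.470.
log₁₀ K = 309.470 / ln 10 = 134.4.

134.4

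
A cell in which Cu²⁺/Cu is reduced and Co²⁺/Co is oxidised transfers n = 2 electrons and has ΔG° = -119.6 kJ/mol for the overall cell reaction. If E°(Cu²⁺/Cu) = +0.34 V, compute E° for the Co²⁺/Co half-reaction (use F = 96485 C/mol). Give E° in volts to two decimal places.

-0.28 V

E°cell = −ΔG°/(nF) = −(-119.6×10³)/((2)(96485)) = +0.620 V.
Since Cu²⁺/Cu is the cathode and Co²⁺/Co the anode, E°cell = E°(Cu²⁺/Cu) − E°(Co²⁺/Co).
So E°(Co²⁺/Co) = E°(Cu²⁺/Cu) − E°cell = (+0.34) − (+0.620) = -0.28 V.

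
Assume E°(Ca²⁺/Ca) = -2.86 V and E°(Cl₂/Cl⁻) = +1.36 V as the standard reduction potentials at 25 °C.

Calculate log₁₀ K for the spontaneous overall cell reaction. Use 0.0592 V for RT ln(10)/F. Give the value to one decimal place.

Cathode: Cl₂/Cl⁻; anode: Ca²⁺/Ca. E°cell = +4.22 V, n = 2.
log K = nE°cell / 0.0592 = (2)(+4.22) / 0.0592 = 142.6.

142.6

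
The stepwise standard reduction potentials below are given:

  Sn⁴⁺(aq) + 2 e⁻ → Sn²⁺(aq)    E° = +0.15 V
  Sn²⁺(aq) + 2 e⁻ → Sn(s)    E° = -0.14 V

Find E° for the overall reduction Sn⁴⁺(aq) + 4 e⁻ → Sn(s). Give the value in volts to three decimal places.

Adding the free-energy changes (−nFE°) of the two steps gives −n₃FE°₃ = −n₁FE°₁ − n₂FE°₂.
E°₃ = (2×+0.15 + 2×-0.14) / 4 = (+0.020) / 4 = +0.005 V.

+0.005 V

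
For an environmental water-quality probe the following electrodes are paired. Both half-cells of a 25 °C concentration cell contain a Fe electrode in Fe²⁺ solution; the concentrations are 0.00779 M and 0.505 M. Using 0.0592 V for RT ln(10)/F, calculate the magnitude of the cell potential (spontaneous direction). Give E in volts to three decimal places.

+0.054 V

For a concentration cell E°cell = 0. The 0.505 M side is the cathode (reduction is favoured where [Fe²⁺] is higher).
With n = 2, E = −(0.0592/2) log([Fe²⁺]ₐₙ/[Fe²⁺]꜀ₐₜ) = −(0.0592/2) log(0.00779/0.505) = −(0.0592/2)(-1.812) = +0.054 V.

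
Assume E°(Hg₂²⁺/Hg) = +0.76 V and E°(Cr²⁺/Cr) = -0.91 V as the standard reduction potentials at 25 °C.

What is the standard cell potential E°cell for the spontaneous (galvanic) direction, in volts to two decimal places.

The Hg₂²⁺/Hg couple has the higher reduction potential, so it is the cathode; Cr²⁺/Cr is oxidised at the anode.
E°cell = E°(cathode) − E°(anode) = (+0.76) − (-0.91) = +1.67 V.

+1.67 V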